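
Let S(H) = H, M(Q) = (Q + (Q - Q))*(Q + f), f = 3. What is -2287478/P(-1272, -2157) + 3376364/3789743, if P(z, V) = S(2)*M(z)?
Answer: 1115541856075/6117281878824 ≈ 0.18236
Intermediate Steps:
M(Q) = Q*(3 + Q) (M(Q) = (Q + (Q - Q))*(Q + 3) = (Q + 0)*(3 + Q) = Q*(3 + Q))
P(z, V) = 2*z*(3 + z) (P(z, V) = 2*(z*(3 + z)) = 2*z*(3 + z))
-2287478/P(-1272, -2157) + 3376364/3789743 = -2287478*(-1/(2544*(3 - 1272))) + 3376364/3789743 = -2287478/(2*(-1272)*(-1269)) + 3376364*(1/3789743) = -2287478/3228336 + 3376364/3789743 = -2287478*1/3228336 + 3376364/3789743 = -1143739/1614168 + 3376364/3789743 = 1115541856075/6117281878824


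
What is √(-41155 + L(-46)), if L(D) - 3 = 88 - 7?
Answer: I*√41071 ≈ 202.66*I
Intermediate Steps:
L(D) = 84 (L(D) = 3 + (88 - 7) = 3 + 81 = 84)
√(-41155 + L(-46)) = √(-41155 + 84) = √(-41071) = I*√41071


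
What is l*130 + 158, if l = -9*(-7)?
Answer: 8348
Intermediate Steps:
l = 63
l*130 + 158 = 63*130 + 158 = 8190 + 158 = 8348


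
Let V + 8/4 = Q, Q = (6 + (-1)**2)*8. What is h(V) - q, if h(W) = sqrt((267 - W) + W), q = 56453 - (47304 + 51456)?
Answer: 42307 + sqrt(267) ≈ 42323.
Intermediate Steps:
Q = 56 (Q = (6 + 1)*8 = 7*8 = 56)
V = 54 (V = -2 + 56 = 54)
q = -42307 (q = 56453 - 1*98760 = 56453 - 98760 = -42307)
h(W) = sqrt(267)
h(V) - q = sqrt(267) - 1*(-42307) = sqrt(267) + 42307 = 42307 + sqrt(267)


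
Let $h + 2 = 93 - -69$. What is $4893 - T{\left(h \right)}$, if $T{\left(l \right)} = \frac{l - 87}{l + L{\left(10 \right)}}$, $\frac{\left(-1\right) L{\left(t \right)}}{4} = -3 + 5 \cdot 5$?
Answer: $\frac{352223}{72} \approx 4892.0$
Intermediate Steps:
$L{\left(t \right)} = -88$ ($L{\left(t \right)} = - 4 \left(-3 + 5 \cdot 5\right) = - 4 \left(-3 + 25\right) = \left(-4\right) 22 = -88$)
$h = 160$ ($h = -2 + \left(93 - -69\right) = -2 + \left(93 + 69\right) = -2 + 162 = 160$)
$T{\left(l \right)} = \frac{-87 + l}{-88 + l}$ ($T{\left(l \right)} = \frac{l - 87}{l - 88} = \frac{-87 + l}{-88 + l}$)
$4893 - T{\left(h \right)} = 4893 - \frac{-87 + 160}{-88 + 160} = 4893 - \frac{1}{72} \cdot 73 = 4893 - \frac{73}{72} = \frac{352223}{72}$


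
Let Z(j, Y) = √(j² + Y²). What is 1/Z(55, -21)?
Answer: √3466/3466 ≈ 0.016986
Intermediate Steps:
Z(j, Y) = √(Y² + j²)
1/Z(55, -21) = 1/(√((-21)² + 55²)) = 1/(√(441 + 3025)) = 1/(√3466) = √3466/3466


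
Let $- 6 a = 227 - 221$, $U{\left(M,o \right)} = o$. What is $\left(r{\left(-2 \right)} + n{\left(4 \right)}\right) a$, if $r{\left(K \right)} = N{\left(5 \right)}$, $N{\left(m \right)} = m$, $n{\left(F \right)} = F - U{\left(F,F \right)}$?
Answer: $-5$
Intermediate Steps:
$n{\left(F \right)} = 0$ ($n{\left(F \right)} = F - F = 0$)
$a = -1$ ($a = - \frac{227 - 221}{6} = \left(- \frac{1}{6}\right) 6 = -1$)
$r{\left(K \right)} = 5$
$\left(r{\left(-2 \right)} + n{\left(4 \right)}\right) a = \left(5 + 0\right) \left(-1\right) = 5 \left(-1\right) = -5$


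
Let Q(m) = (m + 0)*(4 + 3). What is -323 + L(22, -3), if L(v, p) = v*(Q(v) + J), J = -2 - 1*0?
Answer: 3021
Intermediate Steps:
J = -2 (J = -2 + 0 = -2)
Q(m) = 7*m (Q(m) = m*7 = 7*m)
L(v, p) = v*(-2 + 7*v) (L(v, p) = v*(7*v - 2) = v*(-2 + 7*v))
-323 + L(22, -3) = -323 + 22*(-2 + 7*22) = -323 + 22*(-2 + 154) = -323 + 22*152 = -323 + 3344 = 3021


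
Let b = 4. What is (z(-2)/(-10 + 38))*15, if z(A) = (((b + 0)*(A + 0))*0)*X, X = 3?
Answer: 0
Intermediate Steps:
z(A) = 0 (z(A) = (((4 + 0)*(A + 0))*0)*3 = ((4*A)*0)*3 = 0*3 = 0)
(z(-2)/(-10 + 38))*15 = (0/(-10 + 38))*15 = (0/28)*15 = (0*(1/28))*15 = 0*15 = 0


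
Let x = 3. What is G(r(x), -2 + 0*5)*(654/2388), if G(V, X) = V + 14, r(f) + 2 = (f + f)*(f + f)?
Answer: 2616/199 ≈ 13.146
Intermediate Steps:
r(f) = -2 + 4*f**2 (r(f) = -2 + (f + f)*(f + f) = -2 + (2*f)*(2*f) = -2 + 4*f**2)
G(V, X) = 14 + V
G(r(x), -2 + 0*5)*(654/2388) = (14 + (-2 + 4*3**2))*(654/2388) = (14 + (-2 + 4*9))*(654*(1/2388)) = (14 + (-2 + 36))*(109/398) = (14 + 34)*(109/398) = 48*(109/398) = 2616/199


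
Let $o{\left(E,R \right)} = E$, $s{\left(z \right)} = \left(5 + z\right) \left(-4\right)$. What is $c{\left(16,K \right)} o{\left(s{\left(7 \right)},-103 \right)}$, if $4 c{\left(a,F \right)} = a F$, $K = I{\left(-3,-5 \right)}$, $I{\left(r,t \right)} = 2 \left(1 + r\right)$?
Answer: $768$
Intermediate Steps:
$I{\left(r,t \right)} = 2 + 2 r$
$s{\left(z \right)} = -20 - 4 z$
$K = -4$ ($K = 2 + 2 \left(-3\right) = 2 - 6 = -4$)
$c{\left(a,F \right)} = \frac{F a}{4}$ ($c{\left(a,F \right)} = \frac{a F}{4} = \frac{F a}{4}$)
$c{\left(16,K \right)} o{\left(s{\left(7 \right)},-103 \right)} = \frac{1}{4} \left(-4\right) 16 \left(-20 - 28\right) = - 16 \left(-20 - 28\right) = \left(-16\right) \left(-48\right) = 768$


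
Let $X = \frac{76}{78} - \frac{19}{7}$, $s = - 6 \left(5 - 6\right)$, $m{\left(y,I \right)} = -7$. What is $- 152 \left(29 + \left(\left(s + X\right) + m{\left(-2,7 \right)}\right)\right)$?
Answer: $- \frac{1089688}{273} \approx -3991.5$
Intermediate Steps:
$s = 6$ ($s = \left(-6\right) \left(-1\right) = 6$)
$X = - \frac{475}{273}$ ($X = 76 \cdot \frac{1}{78} - \frac{19}{7} = \frac{38}{39} - \frac{19}{7} = - \frac{475}{273} \approx -1.7399$)
$- 152 \left(29 + \left(\left(s + X\right) + m{\left(-2,7 \right)}\right)\right) = - 152 \left(29 + \left(\left(6 - \frac{475}{273}\right) - 7\right)\right) = - 152 \left(29 + \left(\frac{1163}{273} - 7\right)\right) = - 152 \left(29 - \frac{748}{273}\right) = \left(-152\right) \frac{7169}{273} = - \frac{1089688}{273}$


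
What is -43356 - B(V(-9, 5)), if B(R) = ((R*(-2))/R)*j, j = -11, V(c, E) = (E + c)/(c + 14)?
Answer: -43378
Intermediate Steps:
V(c, E) = (E + c)/(14 + c)
B(R) = 22 (B(R) = ((R*(-2))/R)*(-11) = ((-2*R)/R)*(-11) = -2*(-11) = 22)
-43356 - B(V(-9, 5)) = -43356 - 1*22 = -43356 - 22 = -43378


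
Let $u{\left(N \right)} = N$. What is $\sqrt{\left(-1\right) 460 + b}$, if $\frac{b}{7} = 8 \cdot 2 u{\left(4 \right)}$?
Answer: $2 i \sqrt{3} \approx 3.4641 i$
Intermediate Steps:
$b = 448$ ($b = 7 \cdot 8 \cdot 2 \cdot 4 = 7 \cdot 16 \cdot 4 = 7 \cdot 64 = 448$)
$\sqrt{\left(-1\right) 460 + b} = \sqrt{\left(-1\right) 460 + 448} = \sqrt{-460 + 448} = \sqrt{-12} = 2 i \sqrt{3}$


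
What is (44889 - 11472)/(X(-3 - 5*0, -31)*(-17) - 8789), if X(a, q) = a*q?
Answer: -33417/10370 ≈ -3.2225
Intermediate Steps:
(44889 - 11472)/(X(-3 - 5*0, -31)*(-17) - 8789) = (44889 - 11472)/(((-3 - 5*0)*(-31))*(-17) - 8789) = 33417/(((-3 + 0)*(-31))*(-17) - 8789) = 33417/(-3*(-31)*(-17) - 8789) = 33417/(93*(-17) - 8789) = 33417/(-1581 - 8789) = 33417/(-10370) = 33417*(-1/10370) = -33417/10370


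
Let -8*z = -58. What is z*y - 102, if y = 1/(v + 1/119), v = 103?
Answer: -4997813/49032 ≈ -101.93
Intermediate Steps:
z = 29/4 (z = -1/8*(-58) = 29/4 ≈ 7.2500)
y = 119/12258 (y = 1/(103 + 1/119) = 1/(12258/119) = 119/12258 ≈ 0.0097079)
z*y - 102 = (29/4)*(119/12258) - 102 = 3451/49032 - 102 = -4997813/49032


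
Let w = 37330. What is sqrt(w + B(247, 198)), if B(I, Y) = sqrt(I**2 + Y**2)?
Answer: sqrt(37330 + sqrt(100213)) ≈ 194.03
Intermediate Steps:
sqrt(w + B(247, 198)) = sqrt(37330 + sqrt(247**2 + 198**2)) = sqrt(37330 + sqrt(61009 + 39204)) = sqrt(37330 + sqrt(100213))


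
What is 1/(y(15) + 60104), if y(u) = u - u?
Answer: 1/60104 ≈ 1.6638e-5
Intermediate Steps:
y(u) = 0
1/(y(15) + 60104) = 1/(0 + 60104) = 1/60104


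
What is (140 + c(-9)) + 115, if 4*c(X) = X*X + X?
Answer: 273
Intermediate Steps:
c(X) = X/4 + X**2/4 (c(X) = (X*X + X)/4 = (X**2 + X)/4 = (X + X**2)/4 = X/4 + X**2/4)
(140 + c(-9)) + 115 = (140 + (1/4)*(-9)*(1 - 9)) + 115 = (140 + (1/4)*(-9)*(-8)) + 115 = (140 + 18) + 115 = 158 + 115 = 273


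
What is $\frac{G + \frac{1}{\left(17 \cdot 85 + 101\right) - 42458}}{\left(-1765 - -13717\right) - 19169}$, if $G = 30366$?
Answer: $- \frac{1242333791}{295261904} \approx -4.2076$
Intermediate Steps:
$\frac{G + \frac{1}{\left(17 \cdot 85 + 101\right) - 42458}}{\left(-1765 - -13717\right) - 19169} = \frac{30366 + \frac{1}{\left(17 \cdot 85 + 101\right) - 42458}}{\left(-1765 - -13717\right) - 19169} = \frac{30366 + \frac{1}{\left(1445 + 101\right) - 42458}}{\left(-1765 + 13717\right) - 19169} = \frac{30366 + \frac{1}{1546 - 42458}}{11952 - 19169} = \frac{30366 + \frac{1}{-40912}}{-7217} = \left(30366 - \frac{1}{40912}\right) \left(- \frac{1}{7217}\right) = \frac{1242333791}{40912} \left(- \frac{1}{7217}\right) = - \frac{1242333791}{295261904}$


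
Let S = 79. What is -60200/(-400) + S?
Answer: 459/2 ≈ 229.50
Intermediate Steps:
-60200/(-400) + S = -60200/(-400) + 79 = -60200*(-1)/400 + 79 = -280*(-43/80) + 79 = 301/2 + 79 = 459/2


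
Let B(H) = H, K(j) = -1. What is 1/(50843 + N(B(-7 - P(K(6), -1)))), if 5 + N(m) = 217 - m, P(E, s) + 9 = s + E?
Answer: 1/51051 ≈ 1.9588e-5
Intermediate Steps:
P(E, s) = -9 + E + s (P(E, s) = -9 + (s + E) = -9 + (E + s) = -9 + E + s)
N(m) = 212 - m (N(m) = -5 + (217 - m) = 212 - m)
1/(50843 + N(B(-7 - P(K(6), -1)))) = 1/(50843 + (212 - (-7 - (-9 - 1 - 1)))) = 1/(50843 + (212 - (-7 - 1*(-11)))) = 1/(50843 + (212 - (-7 + 11))) = 1/(50843 + (212 - 1*4)) = 1/(50843 + (212 - 4)) = 1/(50843 + 208) = 1/51051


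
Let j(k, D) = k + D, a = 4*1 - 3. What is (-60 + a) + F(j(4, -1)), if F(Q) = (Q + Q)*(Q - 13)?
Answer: -119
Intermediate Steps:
a = 1 (a = 4 - 3 = 1)
j(k, D) = D + k
F(Q) = 2*Q*(-13 + Q) (F(Q) = (2*Q)*(-13 + Q) = 2*Q*(-13 + Q))
(-60 + a) + F(j(4, -1)) = (-60 + 1) + 2*(-1 + 4)*(-13 + (-1 + 4)) = -59 + 2*3*(-13 + 3) = -59 + 2*3*(-10) = -59 - 60 = -119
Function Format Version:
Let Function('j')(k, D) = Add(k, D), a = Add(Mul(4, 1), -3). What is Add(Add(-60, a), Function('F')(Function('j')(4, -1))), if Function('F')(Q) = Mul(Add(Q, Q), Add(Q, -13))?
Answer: -119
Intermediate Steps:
a = 1 (a = Add(4, -3) = 1)
Function('j')(k, D) = Add(D, k)
Function('F')(Q) = Mul(2, Q, Add(-13, Q)) (Function('F')(Q) = Mul(Mul(2, Q), Add(-13, Q)) = Mul(2, Q, Add(-13, Q)))
Add(Add(-60, a), Function('F')(Function('j')(4, -1))) = Add(Add(-60, 1), Mul(2, Add(-1, 4), Add(-13, Add(-1, 4)))) = Add(-59, Mul(2, 3, Add(-13, 3))) = Add(-59, Mul(2, 3, -10)) = Add(-59, -60) = -119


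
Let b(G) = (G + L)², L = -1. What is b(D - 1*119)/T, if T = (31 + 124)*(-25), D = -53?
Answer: -29929/3875 ≈ -7.7236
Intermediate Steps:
T = -3875 (T = 155*(-25) = -3875)
b(G) = (-1 + G)² (b(G) = (G - 1)² = (-1 + G)²)
b(D - 1*119)/T = (-1 + (-53 - 1*119))²/(-3875) = (-1 + (-53 - 119))²*(-1/3875) = (-1 - 172)²*(-1/3875) = (-173)²*(-1/3875) = 29929*(-1/3875) = -29929/3875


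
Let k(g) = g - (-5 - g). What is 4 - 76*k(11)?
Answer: -2048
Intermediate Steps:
k(g) = 5 + 2*g (k(g) = g + (5 + g) = 5 + 2*g)
4 - 76*k(11) = 4 - 76*(5 + 2*11) = 4 - 76*(5 + 22) = 4 - 76*27 = 4 - 2052 = -2048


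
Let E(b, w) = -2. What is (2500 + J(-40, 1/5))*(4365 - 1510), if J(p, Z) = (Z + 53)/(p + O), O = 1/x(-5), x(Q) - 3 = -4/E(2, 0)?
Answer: 1419603070/199 ≈ 7.1337e+6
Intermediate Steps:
x(Q) = 5 (x(Q) = 3 - 4/(-2) = 3 - 4*(-½) = 3 + 2 = 5)
O = ⅕ (O = 1/5 = ⅕ ≈ 0.20000)
J(p, Z) = (53 + Z)/(⅕ + p) (J(p, Z) = (Z + 53)/(p + ⅕) = (53 + Z)/(⅕ + p))
(2500 + J(-40, 1/5))*(4365 - 1510) = (2500 + 5*(53 + 1/5)/(1 + 5*(-40)))*(4365 - 1510) = (2500 + 5*(53 + ⅕)/(1 - 200))*2855 = (2500 + 5*(266/5)/(-199))*2855 = (2500 + 5*(-1/199)*(266/5))*2855 = (2500 - 266/199)*2855 = (497234/199)*2855 = 1419603070/199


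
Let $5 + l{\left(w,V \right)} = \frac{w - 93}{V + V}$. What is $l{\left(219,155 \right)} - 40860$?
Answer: $- \frac{6334012}{155} \approx -40865.0$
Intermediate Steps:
$l{\left(w,V \right)} = -5 + \frac{-93 + w}{2 V}$ ($l{\left(w,V \right)} = -5 + \frac{w - 93}{V + V} = -5 + \frac{-93 + w}{2 V}$)
$l{\left(219,155 \right)} - 40860 = \frac{-93 + 219 - 1550}{2 \cdot 155} - 40860 = \frac{1}{2} \cdot \frac{1}{155} \left(-93 + 219 - 1550\right) - 40860 = \frac{1}{2} \cdot \frac{1}{155} \left(-1424\right) - 40860 = - \frac{712}{155} - 40860 = - \frac{6334012}{155}$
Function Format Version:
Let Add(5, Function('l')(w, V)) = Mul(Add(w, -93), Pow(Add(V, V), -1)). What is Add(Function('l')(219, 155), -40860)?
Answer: Rational(-6334012, 155) ≈ -40865.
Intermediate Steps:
Function('l')(w, V) = Add(-5, Mul(Rational(1, 2), Pow(V, -1), Add(-93, w))) (Function('l')(w, V) = Add(-5, Mul(Add(w, -93), Pow(Add(V, V), -1))) = Add(-5, Mul(Add(-93, w), Pow(Mul(2, V), -1))) = Add(-5, Mul(Add(-93, w), Mul(Rational(1, 2), Pow(V, -1)))) = Add(-5, Mul(Rational(1, 2), Pow(V, -1), Add(-93, w))))
Add(Function('l')(219, 155), -40860) = Add(Mul(Rational(1, 2), Pow(155, -1), Add(-93, 219, Mul(-10, 155))), -40860) = Add(Mul(Rational(1, 2), Rational(1, 155), Add(-93, 219, -1550)), -40860) = Add(Mul(Rational(1, 2), Rational(1, 155), -1424), -40860) = Add(Rational(-712, 155), -40860) = Rational(-6334012, 155)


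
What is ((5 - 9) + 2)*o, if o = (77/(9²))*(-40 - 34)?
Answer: 11396/81 ≈ 140.69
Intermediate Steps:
o = -5698/81 (o = (77/81)*(-74) = -5698/81 ≈ -70.346)
((5 - 9) + 2)*o = ((5 - 9) + 2)*(-5698/81) = (-4 + 2)*(-5698/81) = -2*(-5698/81) = 11396/81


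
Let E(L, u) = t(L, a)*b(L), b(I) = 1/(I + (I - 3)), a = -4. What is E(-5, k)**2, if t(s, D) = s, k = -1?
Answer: 25/169 ≈ 0.14793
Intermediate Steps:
b(I) = 1/(-3 + 2*I) (b(I) = 1/(I + (-3 + I)) = 1/(-3 + 2*I))
E(L, u) = L/(-3 + 2*L)
E(-5, k)**2 = (-5/(-3 + 2*(-5)))**2 = (-5/(-3 - 10))**2 = (-5/(-13))**2 = (-5*(-1/13))**2 = (5/13)**2 = 25/169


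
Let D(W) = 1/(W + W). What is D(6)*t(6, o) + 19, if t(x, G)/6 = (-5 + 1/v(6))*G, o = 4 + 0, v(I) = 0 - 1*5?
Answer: 43/5 ≈ 8.6000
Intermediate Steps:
v(I) = -5 (v(I) = 0 - 5 = -5)
o = 4
D(W) = 1/(2*W)
t(x, G) = -156*G/5 (t(x, G) = 6*((-5 + 1/(-5))*G) = 6*((-5 - ⅕)*G) = 6*(-26*G/5) = -156*G/5)
D(6)*t(6, o) + 19 = ((½)/6)*(-156/5*4) + 19 = ((½)*(⅙))*(-624/5) + 19 = (1/12)*(-624/5) + 19 = -52/5 + 19 = 43/5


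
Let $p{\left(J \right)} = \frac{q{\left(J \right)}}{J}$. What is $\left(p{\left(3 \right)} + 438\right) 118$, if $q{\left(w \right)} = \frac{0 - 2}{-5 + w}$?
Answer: $\frac{155170}{3} \approx 51723.0$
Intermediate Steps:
$q{\left(w \right)} = - \frac{2}{-5 + w}$
$p{\left(J \right)} = - \frac{2}{J \left(-5 + J\right)}$ ($p{\left(J \right)} = \frac{\left(-2\right) \frac{1}{-5 + J}}{J} = - \frac{2}{J \left(-5 + J\right)}$)
$\left(p{\left(3 \right)} + 438\right) 118 = \left(- \frac{2}{3 \left(-5 + 3\right)} + 438\right) 118 = \left(\left(-2\right) \frac{1}{3} \frac{1}{-2} + 438\right) 118 = \left(\left(-2\right) \frac{1}{3} \left(- \frac{1}{2}\right) + 438\right) 118 = \left(\frac{1}{3} + 438\right) 118 = \frac{1315}{3} \cdot 118 = \frac{155170}{3}$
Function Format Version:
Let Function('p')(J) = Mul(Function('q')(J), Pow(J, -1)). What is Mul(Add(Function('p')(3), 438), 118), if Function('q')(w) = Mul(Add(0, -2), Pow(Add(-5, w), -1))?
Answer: Rational(155170, 3) ≈ 51723.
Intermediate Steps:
Function('q')(w) = Mul(-2, Pow(Add(-5, w), -1))
Function('p')(J) = Mul(-2, Pow(J, -1), Pow(Add(-5, J), -1)) (Function('p')(J) = Mul(Mul(-2, Pow(Add(-5, J), -1)), Pow(J, -1)) = Mul(-2, Pow(J, -1), Pow(Add(-5, J), -1)))
Mul(Add(Function('p')(3), 438), 118) = Mul(Add(Mul(-2, Pow(3, -1), Pow(Add(-5, 3), -1)), 438), 118) = Mul(Add(Mul(-2, Rational(1, 3), Pow(-2, -1)), 438), 118) = Mul(Add(Mul(-2, Rational(1, 3), Rational(-1, 2)), 438), 118) = Mul(Add(Rational(1, 3), 438), 118) = Mul(Rational(1315, 3), 118) = Rational(155170, 3)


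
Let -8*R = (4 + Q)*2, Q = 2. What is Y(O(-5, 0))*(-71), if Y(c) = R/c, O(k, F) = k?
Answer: -213/10 ≈ -21.300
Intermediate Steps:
R = -3/2 (R = -(4 + 2)*2/8 = -3*2/4 = -1/8*12 = -3/2 ≈ -1.5000)
Y(c) = -3/(2*c)
Y(O(-5, 0))*(-71) = -3/2/(-5)*(-71) = -3/2*(-1/5)*(-71) = (3/10)*(-71) = -213/10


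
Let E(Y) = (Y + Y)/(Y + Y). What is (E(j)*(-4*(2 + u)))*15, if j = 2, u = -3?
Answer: 60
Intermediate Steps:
E(Y) = 1 (E(Y) = (2*Y)/((2*Y)) = (2*Y)*(1/(2*Y)) = 1)
(E(j)*(-4*(2 + u)))*15 = (1*(-4*(2 - 3)))*15 = (1*(-4*(-1)))*15 = (1*4)*15 = 4*15 = 60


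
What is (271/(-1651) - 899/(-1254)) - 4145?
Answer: -8580472915/2070354 ≈ -4144.4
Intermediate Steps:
(271/(-1651) - 899/(-1254)) - 4145 = (271*(-1/1651) - 899*(-1/1254)) - 4145 = (-271/1651 + 899/1254) - 4145 = 1144415/2070354 - 4145 = -8580472915/2070354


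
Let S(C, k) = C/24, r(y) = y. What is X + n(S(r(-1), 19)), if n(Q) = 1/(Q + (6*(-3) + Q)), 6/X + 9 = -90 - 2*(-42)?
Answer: -494/1085 ≈ -0.45530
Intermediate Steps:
X = -2/5 (X = 6/(-9 + (-90 - 2*(-42))) = 6/(-9 + (-90 + 84)) = 6/(-9 - 6) = 6/(-15) = 6*(-1/15) = -2/5 ≈ -0.40000)
S(C, k) = C/24 (S(C, k) = C*(1/24) = C/24)
n(Q) = 1/(-18 + 2*Q) (n(Q) = 1/(Q + (-18 + Q)) = 1/(-18 + 2*Q))
X + n(S(r(-1), 19)) = -2/5 + 1/(2*(-9 + (1/24)*(-1))) = -2/5 + 1/(2*(-9 - 1/24)) = -2/5 + 1/(2*(-217/24)) = -2/5 + (1/2)*(-24/217) = -2/5 - 12/217 = -494/1085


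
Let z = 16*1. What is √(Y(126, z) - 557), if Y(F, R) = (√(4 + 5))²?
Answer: 2*I*√137 ≈ 23.409*I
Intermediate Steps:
z = 16
Y(F, R) = 9 (Y(F, R) = (√9)² = 3² = 9)
√(Y(126, z) - 557) = √(9 - 557) = √(-548) = 2*I*√137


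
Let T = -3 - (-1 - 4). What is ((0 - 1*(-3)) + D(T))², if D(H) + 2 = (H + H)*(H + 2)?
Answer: 289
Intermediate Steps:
T = 2 (T = -3 - 1*(-5) = -3 + 5 = 2)
D(H) = -2 + 2*H*(2 + H) (D(H) = -2 + (H + H)*(H + 2) = -2 + (2*H)*(2 + H) = -2 + 2*H*(2 + H))
((0 - 1*(-3)) + D(T))² = ((0 - 1*(-3)) + (-2 + 2*2² + 4*2))² = ((0 + 3) + (-2 + 2*4 + 8))² = (3 + (-2 + 8 + 8))² = (3 + 14)² = 17² = 289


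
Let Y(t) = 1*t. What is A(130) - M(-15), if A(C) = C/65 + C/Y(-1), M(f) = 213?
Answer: -341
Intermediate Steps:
Y(t) = t
A(C) = -64*C/65 (A(C) = C/65 + C/(-1) = C*(1/65) + C*(-1) = C/65 - C = -64*C/65)
A(130) - M(-15) = -64/65*130 - 1*213 = -128 - 213 = -341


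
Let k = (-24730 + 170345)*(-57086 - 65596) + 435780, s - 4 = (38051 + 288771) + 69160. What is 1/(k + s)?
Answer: -1/17863507664 ≈ -5.5980e-11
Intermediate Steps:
s = 395986 (s = 4 + ((38051 + 288771) + 69160) = 4 + (326822 + 69160) = 4 + 395982 = 395986)
k = -17863903650 (k = 145615*(-122682) + 435780 = -17864339430 + 435780 = -17863903650)
1/(k + s) = 1/(-17863903650 + 395986) = 1/(-17863507664) = -1/17863507664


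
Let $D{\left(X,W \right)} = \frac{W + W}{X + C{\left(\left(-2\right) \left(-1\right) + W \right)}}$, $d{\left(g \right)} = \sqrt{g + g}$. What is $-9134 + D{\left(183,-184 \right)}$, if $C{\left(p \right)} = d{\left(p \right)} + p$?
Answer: $\frac{2 \left(- 9134 \sqrt{91} + 4751 i\right)}{- i + 2 \sqrt{91}} \approx -9135.0 + 19.236 i$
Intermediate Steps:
$d{\left(g \right)} = \sqrt{2} \sqrt{g}$ ($d{\left(g \right)} = \sqrt{2 g} = \sqrt{2} \sqrt{g}$)
$C{\left(p \right)} = p + \sqrt{2} \sqrt{p}$ ($C{\left(p \right)} = \sqrt{2} \sqrt{p} + p = p + \sqrt{2} \sqrt{p}$)
$D{\left(X,W \right)} = \frac{2 W}{2 + W + X + \sqrt{2} \sqrt{2 + W}}$ ($D{\left(X,W \right)} = \frac{W + W}{X + \left(\left(\left(-2\right) \left(-1\right) + W\right) + \sqrt{2} \sqrt{\left(-2\right) \left(-1\right) + W}\right)} = \frac{2 W}{X + \left(\left(2 + W\right) + \sqrt{2} \sqrt{2 + W}\right)} = \frac{2 W}{X + \left(2 + W + \sqrt{2} \sqrt{2 + W}\right)} = \frac{2 W}{2 + W + X + \sqrt{2} \sqrt{2 + W}}$)
$-9134 + D{\left(183,-184 \right)} = -9134 + 2 \left(-184\right) \frac{1}{2 - 184 + 183 + \sqrt{2} \sqrt{2 - 184}} = -9134 + 2 \left(-184\right) \frac{1}{2 - 184 + 183 + \sqrt{2} \sqrt{-182}} = -9134 + 2 \left(-184\right) \frac{1}{2 - 184 + 183 + \sqrt{2} i \sqrt{182}} = -9134 + 2 \left(-184\right) \frac{1}{2 - 184 + 183 + 2 i \sqrt{91}} = -9134 + 2 \left(-184\right) \frac{1}{1 + 2 i \sqrt{91}} = -9134 - \frac{368}{1 + 2 i \sqrt{91}}$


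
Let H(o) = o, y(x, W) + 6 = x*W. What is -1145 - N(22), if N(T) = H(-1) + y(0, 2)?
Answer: -1138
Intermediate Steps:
y(x, W) = -6 + W*x (y(x, W) = -6 + x*W = -6 + W*x)
N(T) = -7 (N(T) = -1 + (-6 + 2*0) = -1 + (-6 + 0) = -1 - 6 = -7)
-1145 - N(22) = -1145 - 1*(-7) = -1145 + 7 = -1138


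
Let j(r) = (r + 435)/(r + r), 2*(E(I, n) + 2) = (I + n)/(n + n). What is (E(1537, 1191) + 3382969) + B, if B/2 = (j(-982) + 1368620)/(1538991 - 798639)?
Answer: 325474750899662557/96209729536 ≈ 3.3830e+6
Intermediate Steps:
E(I, n) = -2 + (I + n)/(4*n) (E(I, n) = -2 + ((I + n)/(n + n))/2 = -2 + ((I + n)/((2*n)))/2 = -2 + ((I + n)*(1/(2*n)))/2 = -2 + ((I + n)/(2*n))/2 = -2 + (I + n)/(4*n))
j(r) = (435 + r)/(2*r) (j(r) = (435 + r)/((2*r)) = (435 + r)*(1/(2*r)) = (435 + r)/(2*r))
B = 2687970227/727025664 (B = 2*(((½)*(435 - 982)/(-982) + 1368620)/(1538991 - 798639)) = 2*(((½)*(-1/982)*(-547) + 1368620)/740352) = 2*((547/1964 + 1368620)*(1/740352)) = 2*((2687970227/1964)*(1/740352)) = 2*(2687970227/1454051328) = 2687970227/727025664 ≈ 3.6972)
(E(1537, 1191) + 3382969) + B = ((¼)*(1537 - 7*1191)/1191 + 3382969) + 2687970227/727025664 = ((¼)*(1/1191)*(1537 - 8337) + 3382969) + 2687970227/727025664 = ((¼)*(1/1191)*(-6800) + 3382969) + 2687970227/727025664 = (-1700/1191 + 3382969) + 2687970227/727025664 = 4029114379/1191 + 2687970227/727025664 = 325474750899662557/96209729536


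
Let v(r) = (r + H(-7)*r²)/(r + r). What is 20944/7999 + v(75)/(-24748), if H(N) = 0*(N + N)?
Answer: 1036636225/395918504 ≈ 2.6183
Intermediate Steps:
H(N) = 0 (H(N) = 0*(2*N) = 0)
v(r) = ½ (v(r) = (r + 0*r²)/(r + r) = (r + 0)/((2*r)) = r*(1/(2*r)) = ½)
20944/7999 + v(75)/(-24748) = 20944/7999 + (½)/(-24748) = 20944*(1/7999) + (½)*(-1/24748) = 20944/7999 - 1/49496 = 1036636225/395918504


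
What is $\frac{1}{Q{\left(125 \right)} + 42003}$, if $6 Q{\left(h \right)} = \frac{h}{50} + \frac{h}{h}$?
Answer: $\frac{12}{504043} \approx 2.3807 \cdot 10^{-5}$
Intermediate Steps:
$Q{\left(h \right)} = \frac{1}{6} + \frac{h}{300}$ ($Q{\left(h \right)} = \frac{\frac{h}{50} + \frac{h}{h}}{6} = \frac{h \frac{1}{50} + 1}{6} = \frac{\frac{h}{50} + 1}{6} = \frac{1 + \frac{h}{50}}{6} = \frac{1}{6} + \frac{h}{300}$)
$\frac{1}{Q{\left(125 \right)} + 42003} = \frac{1}{\left(\frac{1}{6} + \frac{1}{300} \cdot 125\right) + 42003} = \frac{1}{\left(\frac{1}{6} + \frac{5}{12}\right) + 42003} = \frac{1}{\frac{7}{12} + 42003} = \frac{1}{\frac{504043}{12}} = \frac{12}{504043}$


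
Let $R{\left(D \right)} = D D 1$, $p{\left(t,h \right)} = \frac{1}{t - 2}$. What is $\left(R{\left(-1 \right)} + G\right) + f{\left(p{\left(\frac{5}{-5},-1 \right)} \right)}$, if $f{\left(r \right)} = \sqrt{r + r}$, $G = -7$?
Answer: $-6 + \frac{i \sqrt{6}}{3} \approx -6.0 + 0.8165 i$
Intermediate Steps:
$p{\left(t,h \right)} = \frac{1}{-2 + t}$
$R{\left(D \right)} = D^{2}$ ($R{\left(D \right)} = D^{2} \cdot 1 = D^{2}$)
$f{\left(r \right)} = \sqrt{2} \sqrt{r}$ ($f{\left(r \right)} = \sqrt{2 r} = \sqrt{2} \sqrt{r}$)
$\left(R{\left(-1 \right)} + G\right) + f{\left(p{\left(\frac{5}{-5},-1 \right)} \right)} = \left(\left(-1\right)^{2} - 7\right) + \sqrt{2} \sqrt{\frac{1}{-2 + \frac{5}{-5}}} = \left(1 - 7\right) + \sqrt{2} \sqrt{\frac{1}{-2 + 5 \left(- \frac{1}{5}\right)}} = -6 + \sqrt{2} \sqrt{\frac{1}{-2 - 1}} = -6 + \sqrt{2} \sqrt{\frac{1}{-3}} = -6 + \sqrt{2} \sqrt{- \frac{1}{3}} = -6 + \sqrt{2} \frac{i \sqrt{3}}{3} = -6 + \frac{i \sqrt{6}}{3}$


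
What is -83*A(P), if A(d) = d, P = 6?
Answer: -498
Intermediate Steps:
-83*A(P) = -83*6 = -498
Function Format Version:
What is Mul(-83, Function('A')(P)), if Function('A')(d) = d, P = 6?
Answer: -498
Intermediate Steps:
Mul(-83, Function('A')(P)) = Mul(-83, 6) = -498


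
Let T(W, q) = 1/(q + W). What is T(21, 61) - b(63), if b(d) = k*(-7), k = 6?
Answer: 3445/82 ≈ 42.012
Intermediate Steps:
T(W, q) = 1/(W + q)
b(d) = -42 (b(d) = 6*(-7) = -42)
T(21, 61) - b(63) = 1/(21 + 61) - 1*(-42) = 1/82 + 42 = 3445/82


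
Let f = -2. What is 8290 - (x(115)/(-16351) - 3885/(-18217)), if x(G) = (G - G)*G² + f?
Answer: 2469246964361/297866167 ≈ 8289.8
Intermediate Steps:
x(G) = -2 (x(G) = (G - G)*G² - 2 = 0*G² - 2 = 0 - 2 = -2)
8290 - (x(115)/(-16351) - 3885/(-18217)) = 8290 - (-2/(-16351) - 3885/(-18217)) = 8290 - (-2*(-1/16351) - 3885*(-1/18217)) = 8290 - (2/16351 + 3885/18217) = 8290 - 1*63560069/297866167 = 8290 - 63560069/297866167 = 2469246964361/297866167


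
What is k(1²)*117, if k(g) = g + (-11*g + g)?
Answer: -1053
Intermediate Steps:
k(g) = -9*g (k(g) = g - 10*g = -9*g)
k(1²)*117 = -9*1²*117 = -9*1*117 = -9*117 = -1053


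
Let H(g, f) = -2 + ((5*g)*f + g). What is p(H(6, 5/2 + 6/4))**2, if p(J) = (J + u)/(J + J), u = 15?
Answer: 19321/61504 ≈ 0.31414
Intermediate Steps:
H(g, f) = -2 + g + 5*f*g (H(g, f) = -2 + (5*f*g + g) = -2 + (g + 5*f*g) = -2 + g + 5*f*g)
p(J) = (15 + J)/(2*J) (p(J) = (J + 15)/(J + J) = (15 + J)/((2*J)) = (15 + J)*(1/(2*J)) = (15 + J)/(2*J))
p(H(6, 5/2 + 6/4))**2 = ((15 + (-2 + 6 + 5*(5/2 + 6/4)*6))/(2*(-2 + 6 + 5*(5/2 + 6/4)*6)))**2 = ((15 + (-2 + 6 + 5*(5*(1/2) + 6*(1/4))*6))/(2*(-2 + 6 + 5*(5*(1/2) + 6*(1/4))*6)))**2 = ((15 + (-2 + 6 + 5*(5/2 + 3/2)*6))/(2*(-2 + 6 + 5*(5/2 + 3/2)*6)))**2 = ((15 + (-2 + 6 + 5*4*6))/(2*(-2 + 6 + 5*4*6)))**2 = ((15 + (-2 + 6 + 120))/(2*(-2 + 6 + 120)))**2 = ((1/2)*(15 + 124)/124)**2 = ((1/2)*(1/124)*139)**2 = (139/248)**2 = 19321/61504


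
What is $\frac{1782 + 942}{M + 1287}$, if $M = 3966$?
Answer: $\frac{908}{1751} \approx 0.51856$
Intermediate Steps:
$\frac{1782 + 942}{M + 1287} = \frac{1782 + 942}{3966 + 1287} = \frac{2724}{5253} = 2724 \cdot \frac{1}{5253} = \frac{908}{1751}$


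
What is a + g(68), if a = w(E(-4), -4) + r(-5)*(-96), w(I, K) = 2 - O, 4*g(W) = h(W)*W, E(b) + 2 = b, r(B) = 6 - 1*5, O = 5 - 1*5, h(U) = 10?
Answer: 76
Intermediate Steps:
O = 0 (O = 5 - 5 = 0)
r(B) = 1 (r(B) = 6 - 5 = 1)
E(b) = -2 + b
g(W) = 5*W/2 (g(W) = (10*W)/4 = 5*W/2)
w(I, K) = 2 (w(I, K) = 2 - 1*0 = 2 + 0 = 2)
a = -94 (a = 2 + 1*(-96) = 2 - 96 = -94)
a + g(68) = -94 + (5/2)*68 = -94 + 170 = 76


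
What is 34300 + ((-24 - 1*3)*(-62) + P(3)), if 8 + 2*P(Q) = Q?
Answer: 71943/2 ≈ 35972.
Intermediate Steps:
P(Q) = -4 + Q/2
34300 + ((-24 - 1*3)*(-62) + P(3)) = 34300 + ((-24 - 1*3)*(-62) + (-4 + (½)*3)) = 34300 + ((-24 - 3)*(-62) + (-4 + 3/2)) = 34300 + (-27*(-62) - 5/2) = 34300 + (1674 - 5/2) = 34300 + 3343/2 = 71943/2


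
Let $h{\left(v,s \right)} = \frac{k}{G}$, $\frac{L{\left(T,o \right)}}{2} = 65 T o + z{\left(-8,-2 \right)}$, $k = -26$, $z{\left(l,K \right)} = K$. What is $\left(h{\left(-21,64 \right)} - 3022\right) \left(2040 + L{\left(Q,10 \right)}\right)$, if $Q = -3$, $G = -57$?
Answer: $\frac{321032992}{57} \approx 5.6322 \cdot 10^{6}$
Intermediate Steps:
$L{\left(T,o \right)} = -4 + 130 T o$ ($L{\left(T,o \right)} = 2 \left(65 T o - 2\right) = 2 \left(-2 + 65 T o\right) = -4 + 130 T o$)
$h{\left(v,s \right)} = \frac{26}{57}$ ($h{\left(v,s \right)} = - \frac{26}{-57} = \left(-26\right) \left(- \frac{1}{57}\right) = \frac{26}{57}$)
$\left(h{\left(-21,64 \right)} - 3022\right) \left(2040 + L{\left(Q,10 \right)}\right) = \left(\frac{26}{57} - 3022\right) \left(2040 + \left(-4 + 130 \left(-3\right) 10\right)\right) = - \frac{172228 \left(2040 - 3904\right)}{57} = \left(- \frac{172228}{57}\right) \left(-1864\right) = \frac{321032992}{57}$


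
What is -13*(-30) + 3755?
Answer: 4145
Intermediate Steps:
-13*(-30) + 3755 = 390 + 3755 = 4145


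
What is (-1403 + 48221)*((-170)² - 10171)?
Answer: 876854322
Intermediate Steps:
(-1403 + 48221)*((-170)² - 10171) = 46818*(28900 - 10171) = 46818*18729 = 876854322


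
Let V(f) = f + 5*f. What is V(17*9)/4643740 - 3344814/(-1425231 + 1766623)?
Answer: -1941516645813/198166960760 ≈ -9.7974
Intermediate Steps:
V(f) = 6*f
V(17*9)/4643740 - 3344814/(-1425231 + 1766623) = (6*(17*9))/4643740 - 3344814/(-1425231 + 1766623) = (6*153)*(1/4643740) - 3344814/341392 = 918*(1/4643740) - 3344814*1/341392 = 459/2321870 - 1672407/170696 = -1941516645813/198166960760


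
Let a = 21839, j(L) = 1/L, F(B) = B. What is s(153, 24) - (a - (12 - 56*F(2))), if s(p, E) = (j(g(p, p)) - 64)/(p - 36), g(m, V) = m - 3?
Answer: -385039049/17550 ≈ -21940.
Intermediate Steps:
g(m, V) = -3 + m
s(p, E) = (-64 + 1/(-3 + p))/(-36 + p) (s(p, E) = (1/(-3 + p) - 64)/(p - 36) = (-64 + 1/(-3 + p))/(-36 + p))
s(153, 24) - (a - (12 - 56*F(2))) = (193 - 64*153)/((-36 + 153)*(-3 + 153)) - (21839 - (12 - 56*2)) = (193 - 9792)/(117*150) - (21839 - (12 - 112)) = (1/117)*(1/150)*(-9599) - (21839 - 1*(-100)) = -9599/17550 - (21839 + 100) = -9599/17550 - 1*21939 = -9599/17550 - 21939 = -385039049/17550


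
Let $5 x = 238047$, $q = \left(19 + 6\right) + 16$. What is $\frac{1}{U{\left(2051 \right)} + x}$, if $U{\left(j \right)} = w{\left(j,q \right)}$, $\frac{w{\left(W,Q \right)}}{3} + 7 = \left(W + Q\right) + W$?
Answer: $\frac{5}{300087} \approx 1.6662 \cdot 10^{-5}$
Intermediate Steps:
$q = 41$ ($q = 25 + 16 = 41$)
$x = \frac{238047}{5}$ ($x = \frac{1}{5} \cdot 238047 = \frac{238047}{5} \approx 47609.0$)
$w{\left(W,Q \right)} = -21 + 3 Q + 6 W$ ($w{\left(W,Q \right)} = -21 + 3 \left(\left(W + Q\right) + W\right) = -21 + 3 \left(\left(Q + W\right) + W\right) = -21 + 3 \left(Q + 2 W\right) = -21 + \left(3 Q + 6 W\right) = -21 + 3 Q + 6 W$)
$U{\left(j \right)} = 102 + 6 j$ ($U{\left(j \right)} = -21 + 3 \cdot 41 + 6 j = -21 + 123 + 6 j = 102 + 6 j$)
$\frac{1}{U{\left(2051 \right)} + x} = \frac{1}{\left(102 + 6 \cdot 2051\right) + \frac{238047}{5}} = \frac{1}{\left(102 + 12306\right) + \frac{238047}{5}} = \frac{1}{12408 + \frac{238047}{5}} = \frac{1}{\frac{300087}{5}} = \frac{5}{300087}$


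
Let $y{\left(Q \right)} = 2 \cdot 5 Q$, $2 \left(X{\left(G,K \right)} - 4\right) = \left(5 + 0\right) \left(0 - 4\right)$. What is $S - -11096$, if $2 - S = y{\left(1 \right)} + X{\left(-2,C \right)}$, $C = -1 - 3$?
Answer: $11094$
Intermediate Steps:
$C = -4$
$X{\left(G,K \right)} = -6$ ($X{\left(G,K \right)} = 4 + \frac{\left(5 + 0\right) \left(0 - 4\right)}{2} = 4 + \frac{5 \left(-4\right)}{2} = 4 + \frac{1}{2} \left(-20\right) = 4 - 10 = -6$)
$y{\left(Q \right)} = 10 Q$
$S = -2$ ($S = 2 - \left(10 \cdot 1 - 6\right) = 2 - \left(10 - 6\right) = 2 - 4 = -2$)
$S - -11096 = -2 - -11096 = -2 + 11096 = 11094$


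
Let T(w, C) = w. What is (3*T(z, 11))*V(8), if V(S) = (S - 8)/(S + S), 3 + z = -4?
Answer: 0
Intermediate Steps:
z = -7 (z = -3 - 4 = -7)
V(S) = (-8 + S)/(2*S) (V(S) = (-8 + S)/((2*S)) = (-8 + S)*(1/(2*S)) = (-8 + S)/(2*S))
(3*T(z, 11))*V(8) = (3*(-7))*((½)*(-8 + 8)/8) = -21*0/(2*8) = -21*0 = 0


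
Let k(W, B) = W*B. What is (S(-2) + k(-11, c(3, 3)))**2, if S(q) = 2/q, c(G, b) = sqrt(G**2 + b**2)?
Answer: 2179 + 66*sqrt(2) ≈ 2272.3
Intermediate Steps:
k(W, B) = B*W
(S(-2) + k(-11, c(3, 3)))**2 = (2/(-2) + sqrt(3**2 + 3**2)*(-11))**2 = (2*(-1/2) + sqrt(9 + 9)*(-11))**2 = (-1 + sqrt(18)*(-11))**2 = (-1 + (3*sqrt(2))*(-11))**2 = (-1 - 33*sqrt(2))**2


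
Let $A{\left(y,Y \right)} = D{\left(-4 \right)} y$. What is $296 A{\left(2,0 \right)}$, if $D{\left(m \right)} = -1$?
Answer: $-592$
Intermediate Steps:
$A{\left(y,Y \right)} = - y$
$296 A{\left(2,0 \right)} = 296 \left(\left(-1\right) 2\right) = 296 \left(-2\right) = -592$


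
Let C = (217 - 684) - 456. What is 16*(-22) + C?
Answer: -1275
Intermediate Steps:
C = -923 (C = -467 - 456 = -923)
16*(-22) + C = 16*(-22) - 923 = -352 - 923 = -1275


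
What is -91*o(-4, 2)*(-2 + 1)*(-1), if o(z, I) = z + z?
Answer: 728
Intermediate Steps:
o(z, I) = 2*z
-91*o(-4, 2)*(-2 + 1)*(-1) = -91*2*(-4)*(-2 + 1)*(-1) = -(-728)*(-1)*(-1) = -91*8*(-1) = -728*(-1) = 728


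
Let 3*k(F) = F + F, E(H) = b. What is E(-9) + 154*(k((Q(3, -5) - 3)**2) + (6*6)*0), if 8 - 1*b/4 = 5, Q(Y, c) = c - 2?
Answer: 30836/3 ≈ 10279.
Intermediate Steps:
Q(Y, c) = -2 + c
b = 12 (b = 32 - 4*5 = 32 - 20 = 12)
E(H) = 12
k(F) = 2*F/3 (k(F) = (F + F)/3 = (2*F)/3 = 2*F/3)
E(-9) + 154*(k((Q(3, -5) - 3)**2) + (6*6)*0) = 12 + 154*(2*((-2 - 5) - 3)**2/3 + (6*6)*0) = 12 + 154*(2*(-7 - 3)**2/3 + 36*0) = 12 + 154*((2/3)*(-10)**2 + 0) = 12 + 154*((2/3)*100 + 0) = 12 + 154*(200/3 + 0) = 12 + 154*(200/3) = 12 + 30800/3 = 30836/3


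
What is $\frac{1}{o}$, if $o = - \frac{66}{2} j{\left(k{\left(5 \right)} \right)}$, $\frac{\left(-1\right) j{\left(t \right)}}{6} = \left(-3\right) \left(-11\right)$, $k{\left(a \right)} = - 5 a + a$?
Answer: $\frac{1}{6534} \approx 0.00015305$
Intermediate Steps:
$k{\left(a \right)} = - 4 a$
$j{\left(t \right)} = -198$ ($j{\left(t \right)} = - 6 \left(\left(-3\right) \left(-11\right)\right) = \left(-6\right) 33 = -198$)
$o = 6534$ ($o = - \frac{66}{2} \left(-198\right) = \left(-66\right) \frac{1}{2} \left(-198\right) = \left(-33\right) \left(-198\right) = 6534$)
$\frac{1}{o} = \frac{1}{6534}$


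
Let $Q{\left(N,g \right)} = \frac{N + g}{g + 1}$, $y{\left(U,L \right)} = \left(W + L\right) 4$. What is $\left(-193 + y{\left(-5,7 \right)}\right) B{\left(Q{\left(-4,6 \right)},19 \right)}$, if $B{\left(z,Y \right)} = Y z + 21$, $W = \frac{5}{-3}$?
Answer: $- \frac{95275}{21} \approx -4536.9$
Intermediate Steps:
$W = - \frac{5}{3}$ ($W = 5 \left(- \frac{1}{3}\right) = - \frac{5}{3} \approx -1.6667$)
$y{\left(U,L \right)} = - \frac{20}{3} + 4 L$ ($y{\left(U,L \right)} = \left(- \frac{5}{3} + L\right) 4 = - \frac{20}{3} + 4 L$)
$Q{\left(N,g \right)} = \frac{N + g}{1 + g}$
$B{\left(z,Y \right)} = 21 + Y z$
$\left(-193 + y{\left(-5,7 \right)}\right) B{\left(Q{\left(-4,6 \right)},19 \right)} = \left(-193 + \left(- \frac{20}{3} + 4 \cdot 7\right)\right) \left(21 + 19 \frac{-4 + 6}{1 + 6}\right) = \left(-193 + \left(- \frac{20}{3} + 28\right)\right) \left(21 + 19 \cdot \frac{1}{7} \cdot 2\right) = \left(-193 + \frac{64}{3}\right) \left(21 + 19 \cdot \frac{1}{7} \cdot 2\right) = - \frac{515 \left(21 + 19 \cdot \frac{2}{7}\right)}{3} = - \frac{515 \left(21 + \frac{38}{7}\right)}{3} = \left(- \frac{515}{3}\right) \frac{185}{7} = - \frac{95275}{21}$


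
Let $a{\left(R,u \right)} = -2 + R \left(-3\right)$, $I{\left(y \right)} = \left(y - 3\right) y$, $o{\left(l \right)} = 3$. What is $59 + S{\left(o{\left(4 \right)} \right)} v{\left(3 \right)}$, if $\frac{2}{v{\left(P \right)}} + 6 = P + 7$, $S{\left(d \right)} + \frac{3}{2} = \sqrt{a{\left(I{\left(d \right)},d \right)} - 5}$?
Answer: $\frac{233}{4} + \frac{i \sqrt{7}}{2} \approx 58.25 + 1.3229 i$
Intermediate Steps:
$I{\left(y \right)} = y \left(-3 + y\right)$ ($I{\left(y \right)} = \left(-3 + y\right) y = y \left(-3 + y\right)$)
$a{\left(R,u \right)} = -2 - 3 R$
$S{\left(d \right)} = - \frac{3}{2} + \sqrt{-7 - 3 d \left(-3 + d\right)}$ ($S{\left(d \right)} = - \frac{3}{2} + \sqrt{\left(-2 - 3 d \left(-3 + d\right)\right) - 5} = - \frac{3}{2} + \sqrt{-7 - 3 d \left(-3 + d\right)}$)
$v{\left(P \right)} = \frac{2}{1 + P}$ ($v{\left(P \right)} = \frac{2}{-6 + \left(P + 7\right)} = \frac{2}{-6 + \left(7 + P\right)} = \frac{2}{1 + P}$)
$59 + S{\left(o{\left(4 \right)} \right)} v{\left(3 \right)} = 59 + \left(- \frac{3}{2} + \sqrt{-7 - 3 \cdot 3^{2} + 9 \cdot 3}\right) \frac{2}{1 + 3} = 59 + \left(- \frac{3}{2} + \sqrt{-7 - 27 + 27}\right) \frac{2}{4} = 59 + \left(- \frac{3}{2} + \sqrt{-7 - 27 + 27}\right) 2 \cdot \frac{1}{4} = 59 + \left(- \frac{3}{2} + \sqrt{-7}\right) \frac{1}{2} = 59 + \left(- \frac{3}{2} + i \sqrt{7}\right) \frac{1}{2} = 59 - \left(\frac{3}{4} - \frac{i \sqrt{7}}{2}\right) = \frac{233}{4} + \frac{i \sqrt{7}}{2}$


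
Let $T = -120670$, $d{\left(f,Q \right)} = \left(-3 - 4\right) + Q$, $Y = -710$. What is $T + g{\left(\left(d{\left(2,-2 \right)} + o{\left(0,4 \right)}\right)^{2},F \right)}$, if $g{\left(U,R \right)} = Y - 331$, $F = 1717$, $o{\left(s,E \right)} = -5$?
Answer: $-121711$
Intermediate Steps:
$d{\left(f,Q \right)} = -7 + Q$
$g{\left(U,R \right)} = -1041$ ($g{\left(U,R \right)} = -710 - 331 = -1041$)
$T + g{\left(\left(d{\left(2,-2 \right)} + o{\left(0,4 \right)}\right)^{2},F \right)} = -120670 - 1041 = -121711$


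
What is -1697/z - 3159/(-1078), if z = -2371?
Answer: 9319355/2555938 ≈ 3.6462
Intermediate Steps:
-1697/z - 3159/(-1078) = -1697/(-2371) - 3159/(-1078) = -1697*(-1/2371) - 3159*(-1/1078) = 1697/2371 + 3159/1078 = 9319355/2555938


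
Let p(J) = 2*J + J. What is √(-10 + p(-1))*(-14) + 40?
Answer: 40 - 14*I*√13 ≈ 40.0 - 50.478*I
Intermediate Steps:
p(J) = 3*J
√(-10 + p(-1))*(-14) + 40 = √(-10 + 3*(-1))*(-14) + 40 = √(-10 - 3)*(-14) + 40 = √(-13)*(-14) + 40 = (I*√13)*(-14) + 40 = -14*I*√13 + 40 = 40 - 14*I*√13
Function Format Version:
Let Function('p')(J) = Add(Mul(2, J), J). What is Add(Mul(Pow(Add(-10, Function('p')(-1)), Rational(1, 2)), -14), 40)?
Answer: Add(40, Mul(-14, I, Pow(13, Rational(1, 2)))) ≈ Add(40.000, Mul(-50.478, I))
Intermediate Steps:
Function('p')(J) = Mul(3, J)
Add(Mul(Pow(Add(-10, Function('p')(-1)), Rational(1, 2)), -14), 40) = Add(Mul(Pow(Add(-10, Mul(3, -1)), Rational(1, 2)), -14), 40) = Add(Mul(Pow(Add(-10, -3), Rational(1, 2)), -14), 40) = Add(Mul(Pow(-13, Rational(1, 2)), -14), 40) = Add(Mul(Mul(I, Pow(13, Rational(1, 2))), -14), 40) = Add(Mul(-14, I, Pow(13, Rational(1, 2))), 40) = Add(40, Mul(-14, I, Pow(13, Rational(1, 2))))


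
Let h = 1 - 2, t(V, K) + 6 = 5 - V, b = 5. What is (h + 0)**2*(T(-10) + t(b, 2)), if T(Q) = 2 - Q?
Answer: 6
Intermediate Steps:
t(V, K) = -1 - V (t(V, K) = -6 + (5 - V) = -1 - V)
h = -1
(h + 0)**2*(T(-10) + t(b, 2)) = (-1 + 0)**2*((2 - 1*(-10)) + (-1 - 1*5)) = (-1)**2*((2 + 10) + (-1 - 5)) = 1*(12 - 6) = 1*6 = 6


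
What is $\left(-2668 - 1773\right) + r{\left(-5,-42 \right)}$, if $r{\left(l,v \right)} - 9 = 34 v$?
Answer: $-5860$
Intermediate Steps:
$r{\left(l,v \right)} = 9 + 34 v$
$\left(-2668 - 1773\right) + r{\left(-5,-42 \right)} = \left(-2668 - 1773\right) + \left(9 + 34 \left(-42\right)\right) = -4441 + \left(9 - 1428\right) = -4441 - 1419 = -5860$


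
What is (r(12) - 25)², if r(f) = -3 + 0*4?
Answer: 784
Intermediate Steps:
r(f) = -3 (r(f) = -3 + 0 = -3)
(r(12) - 25)² = (-3 - 25)² = (-28)² = 784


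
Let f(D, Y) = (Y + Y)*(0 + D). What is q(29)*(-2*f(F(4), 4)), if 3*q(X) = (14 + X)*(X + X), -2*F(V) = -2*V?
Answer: -159616/3 ≈ -53205.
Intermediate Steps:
F(V) = V (F(V) = -(-1)*V = V)
q(X) = 2*X*(14 + X)/3 (q(X) = ((14 + X)*(X + X))/3 = ((14 + X)*(2*X))/3 = (2*X*(14 + X))/3 = 2*X*(14 + X)/3)
f(D, Y) = 2*D*Y (f(D, Y) = (2*Y)*D = 2*D*Y)
q(29)*(-2*f(F(4), 4)) = ((⅔)*29*(14 + 29))*(-4*4*4) = ((⅔)*29*43)*(-2*32) = (2494/3)*(-64) = -159616/3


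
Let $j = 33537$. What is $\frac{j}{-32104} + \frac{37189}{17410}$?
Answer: $\frac{305018243}{279465320} \approx 1.0914$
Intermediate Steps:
$\frac{j}{-32104} + \frac{37189}{17410} = \frac{33537}{-32104} + \frac{37189}{17410} = 33537 \left(- \frac{1}{32104}\right) + 37189 \cdot \frac{1}{17410} = - \frac{33537}{32104} + \frac{37189}{17410} = \frac{305018243}{279465320}$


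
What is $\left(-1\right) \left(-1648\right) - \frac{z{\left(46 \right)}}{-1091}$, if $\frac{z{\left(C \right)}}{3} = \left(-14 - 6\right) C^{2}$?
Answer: $\frac{1671008}{1091} \approx 1531.6$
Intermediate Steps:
$z{\left(C \right)} = - 60 C^{2}$ ($z{\left(C \right)} = 3 \left(-14 - 6\right) C^{2} = 3 \left(- 20 C^{2}\right) = - 60 C^{2}$)
$\left(-1\right) \left(-1648\right) - \frac{z{\left(46 \right)}}{-1091} = \left(-1\right) \left(-1648\right) - \frac{\left(-60\right) 46^{2}}{-1091} = 1648 - \left(-60\right) 2116 \left(- \frac{1}{1091}\right) = 1648 - \left(-126960\right) \left(- \frac{1}{1091}\right) = 1648 - \frac{126960}{1091} = \frac{1671008}{1091}$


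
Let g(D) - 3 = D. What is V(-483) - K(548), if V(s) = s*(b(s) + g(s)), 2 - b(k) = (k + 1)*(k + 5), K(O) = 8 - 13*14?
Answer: 111512316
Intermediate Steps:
K(O) = -174 (K(O) = 8 - 182 = -174)
g(D) = 3 + D
b(k) = 2 - (1 + k)*(5 + k) (b(k) = 2 - (k + 1)*(k + 5) = 2 - (1 + k)*(5 + k))
V(s) = s*(-s² - 5*s) (V(s) = s*((-3 - s² - 6*s) + (3 + s)) = s*(-s² - 5*s))
V(-483) - K(548) = (-483)²*(-5 - 1*(-483)) - 1*(-174) = 233289*(-5 + 483) + 174 = 233289*478 + 174 = 111512142 + 174 = 111512316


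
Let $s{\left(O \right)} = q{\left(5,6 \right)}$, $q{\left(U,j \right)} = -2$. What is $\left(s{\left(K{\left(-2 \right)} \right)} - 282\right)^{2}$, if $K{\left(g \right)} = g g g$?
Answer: $80656$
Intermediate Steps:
$K{\left(g \right)} = g^{3}$ ($K{\left(g \right)} = g^{2} g = g^{3}$)
$s{\left(O \right)} = -2$
$\left(s{\left(K{\left(-2 \right)} \right)} - 282\right)^{2} = \left(-2 - 282\right)^{2} = \left(-284\right)^{2} = 80656$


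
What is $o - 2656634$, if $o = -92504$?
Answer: $-2749138$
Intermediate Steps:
$o - 2656634 = -92504 - 2656634 = -2749138$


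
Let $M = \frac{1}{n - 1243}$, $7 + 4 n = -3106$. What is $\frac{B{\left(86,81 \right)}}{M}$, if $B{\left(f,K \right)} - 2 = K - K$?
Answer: $- \frac{8085}{2} \approx -4042.5$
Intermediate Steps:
$n = - \frac{3113}{4}$ ($n = - \frac{7}{4} + \frac{1}{4} \left(-3106\right) = - \frac{7}{4} - \frac{1553}{2} = - \frac{3113}{4} \approx -778.25$)
$B{\left(f,K \right)} = 2$ ($B{\left(f,K \right)} = 2 + \left(K - K\right) = 2 + 0 = 2$)
$M = - \frac{4}{8085}$ ($M = \frac{1}{- \frac{3113}{4} - 1243} = \frac{1}{- \frac{8085}{4}} = - \frac{4}{8085} \approx -0.00049474$)
$\frac{B{\left(86,81 \right)}}{M} = \frac{2}{- \frac{4}{8085}} = 2 \left(- \frac{8085}{4}\right) = - \frac{8085}{2}$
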